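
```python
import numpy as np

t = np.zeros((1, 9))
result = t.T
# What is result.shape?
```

(9, 1)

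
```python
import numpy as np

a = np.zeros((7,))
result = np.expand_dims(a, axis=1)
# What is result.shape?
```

(7, 1)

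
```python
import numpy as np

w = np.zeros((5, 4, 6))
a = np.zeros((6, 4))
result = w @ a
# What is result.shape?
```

(5, 4, 4)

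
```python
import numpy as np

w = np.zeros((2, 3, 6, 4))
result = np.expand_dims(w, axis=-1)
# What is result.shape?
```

(2, 3, 6, 4, 1)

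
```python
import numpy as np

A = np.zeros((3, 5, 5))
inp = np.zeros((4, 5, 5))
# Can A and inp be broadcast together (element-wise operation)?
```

No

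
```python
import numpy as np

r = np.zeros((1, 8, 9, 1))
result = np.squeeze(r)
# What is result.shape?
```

(8, 9)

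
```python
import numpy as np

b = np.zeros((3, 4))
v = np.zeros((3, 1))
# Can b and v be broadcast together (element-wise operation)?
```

Yes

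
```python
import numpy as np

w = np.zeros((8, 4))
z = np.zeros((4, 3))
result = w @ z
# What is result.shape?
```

(8, 3)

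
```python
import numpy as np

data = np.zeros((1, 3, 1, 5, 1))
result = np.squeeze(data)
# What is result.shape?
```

(3, 5)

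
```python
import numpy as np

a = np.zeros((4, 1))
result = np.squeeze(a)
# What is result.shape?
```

(4,)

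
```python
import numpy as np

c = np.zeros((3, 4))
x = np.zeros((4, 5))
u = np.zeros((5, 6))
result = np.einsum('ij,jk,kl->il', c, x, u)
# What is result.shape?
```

(3, 6)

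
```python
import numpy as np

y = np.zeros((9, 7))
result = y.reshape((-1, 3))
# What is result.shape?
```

(21, 3)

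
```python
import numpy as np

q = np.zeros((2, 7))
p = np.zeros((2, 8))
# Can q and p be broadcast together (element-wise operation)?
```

No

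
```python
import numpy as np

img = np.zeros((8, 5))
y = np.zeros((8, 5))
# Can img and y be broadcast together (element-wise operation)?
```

Yes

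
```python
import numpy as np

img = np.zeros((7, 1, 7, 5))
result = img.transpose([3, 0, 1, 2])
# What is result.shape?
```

(5, 7, 1, 7)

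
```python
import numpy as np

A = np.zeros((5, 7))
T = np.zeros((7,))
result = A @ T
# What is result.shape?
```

(5,)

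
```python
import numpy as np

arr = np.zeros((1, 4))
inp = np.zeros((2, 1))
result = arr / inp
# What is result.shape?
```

(2, 4)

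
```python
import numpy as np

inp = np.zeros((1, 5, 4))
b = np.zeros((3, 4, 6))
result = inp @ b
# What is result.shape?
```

(3, 5, 6)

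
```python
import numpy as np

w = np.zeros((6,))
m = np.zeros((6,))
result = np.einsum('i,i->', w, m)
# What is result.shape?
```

()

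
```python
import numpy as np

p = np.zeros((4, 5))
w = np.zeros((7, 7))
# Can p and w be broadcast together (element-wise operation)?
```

No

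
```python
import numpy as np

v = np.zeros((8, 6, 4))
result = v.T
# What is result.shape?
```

(4, 6, 8)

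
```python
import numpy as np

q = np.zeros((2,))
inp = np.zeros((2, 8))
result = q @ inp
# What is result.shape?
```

(8,)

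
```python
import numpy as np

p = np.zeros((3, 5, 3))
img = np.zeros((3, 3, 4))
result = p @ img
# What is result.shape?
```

(3, 5, 4)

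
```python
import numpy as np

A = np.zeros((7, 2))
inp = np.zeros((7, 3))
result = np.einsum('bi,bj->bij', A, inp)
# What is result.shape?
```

(7, 2, 3)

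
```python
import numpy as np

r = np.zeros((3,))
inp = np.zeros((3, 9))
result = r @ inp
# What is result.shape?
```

(9,)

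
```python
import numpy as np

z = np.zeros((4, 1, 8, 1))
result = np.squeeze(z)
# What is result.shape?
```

(4, 8)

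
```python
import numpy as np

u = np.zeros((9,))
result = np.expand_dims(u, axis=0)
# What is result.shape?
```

(1, 9)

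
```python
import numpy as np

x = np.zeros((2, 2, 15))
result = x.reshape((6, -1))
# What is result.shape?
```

(6, 10)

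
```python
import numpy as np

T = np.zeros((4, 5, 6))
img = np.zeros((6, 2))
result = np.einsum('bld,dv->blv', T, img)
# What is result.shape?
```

(4, 5, 2)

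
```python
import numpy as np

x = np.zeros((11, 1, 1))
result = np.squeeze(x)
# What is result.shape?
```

(11,)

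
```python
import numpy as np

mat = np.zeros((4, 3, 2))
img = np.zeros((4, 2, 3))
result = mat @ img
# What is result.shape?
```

(4, 3, 3)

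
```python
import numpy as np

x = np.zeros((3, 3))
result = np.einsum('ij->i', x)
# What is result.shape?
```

(3,)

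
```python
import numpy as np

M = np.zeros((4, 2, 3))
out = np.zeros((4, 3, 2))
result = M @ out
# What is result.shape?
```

(4, 2, 2)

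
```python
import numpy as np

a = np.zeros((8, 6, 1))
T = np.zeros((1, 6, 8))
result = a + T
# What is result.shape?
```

(8, 6, 8)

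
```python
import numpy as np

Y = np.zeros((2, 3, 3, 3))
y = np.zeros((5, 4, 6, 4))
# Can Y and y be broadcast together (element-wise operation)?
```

No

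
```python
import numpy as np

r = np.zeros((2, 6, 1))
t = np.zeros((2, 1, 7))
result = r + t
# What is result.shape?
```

(2, 6, 7)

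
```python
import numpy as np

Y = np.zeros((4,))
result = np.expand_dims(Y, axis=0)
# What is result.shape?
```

(1, 4)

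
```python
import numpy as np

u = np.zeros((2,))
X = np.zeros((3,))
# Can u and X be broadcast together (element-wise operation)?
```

No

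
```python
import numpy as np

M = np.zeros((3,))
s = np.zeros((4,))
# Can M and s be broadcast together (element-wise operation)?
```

No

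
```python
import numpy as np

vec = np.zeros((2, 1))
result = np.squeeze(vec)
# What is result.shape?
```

(2,)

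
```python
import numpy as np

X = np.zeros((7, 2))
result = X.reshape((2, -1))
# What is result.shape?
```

(2, 7)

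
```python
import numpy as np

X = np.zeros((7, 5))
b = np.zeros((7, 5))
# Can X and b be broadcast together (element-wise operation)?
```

Yes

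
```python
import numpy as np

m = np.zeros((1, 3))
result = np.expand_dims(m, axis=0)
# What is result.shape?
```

(1, 1, 3)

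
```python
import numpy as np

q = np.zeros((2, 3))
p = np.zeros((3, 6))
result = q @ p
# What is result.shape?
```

(2, 6)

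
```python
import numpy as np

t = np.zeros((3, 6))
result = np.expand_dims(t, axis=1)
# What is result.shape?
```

(3, 1, 6)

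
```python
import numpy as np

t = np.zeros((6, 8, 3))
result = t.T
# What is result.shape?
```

(3, 8, 6)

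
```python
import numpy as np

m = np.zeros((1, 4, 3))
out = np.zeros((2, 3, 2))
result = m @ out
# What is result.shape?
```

(2, 4, 2)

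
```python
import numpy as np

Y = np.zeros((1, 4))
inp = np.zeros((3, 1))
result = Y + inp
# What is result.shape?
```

(3, 4)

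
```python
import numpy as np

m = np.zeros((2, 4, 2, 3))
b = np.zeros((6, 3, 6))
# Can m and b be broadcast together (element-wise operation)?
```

No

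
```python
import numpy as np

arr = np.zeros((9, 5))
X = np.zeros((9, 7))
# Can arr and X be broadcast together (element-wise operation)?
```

No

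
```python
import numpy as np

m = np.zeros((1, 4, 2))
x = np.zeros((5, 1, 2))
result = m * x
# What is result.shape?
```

(5, 4, 2)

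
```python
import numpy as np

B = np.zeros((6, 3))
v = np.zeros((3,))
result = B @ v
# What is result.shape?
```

(6,)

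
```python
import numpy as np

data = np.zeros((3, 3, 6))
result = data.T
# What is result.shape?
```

(6, 3, 3)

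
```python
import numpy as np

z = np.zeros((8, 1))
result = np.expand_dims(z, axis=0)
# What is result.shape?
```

(1, 8, 1)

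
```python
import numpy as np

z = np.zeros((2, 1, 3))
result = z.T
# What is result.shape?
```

(3, 1, 2)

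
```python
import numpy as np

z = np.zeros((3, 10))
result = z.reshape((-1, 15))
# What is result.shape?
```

(2, 15)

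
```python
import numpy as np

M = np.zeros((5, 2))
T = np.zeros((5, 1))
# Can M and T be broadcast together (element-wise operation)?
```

Yes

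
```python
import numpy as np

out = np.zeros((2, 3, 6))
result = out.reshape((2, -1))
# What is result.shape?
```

(2, 18)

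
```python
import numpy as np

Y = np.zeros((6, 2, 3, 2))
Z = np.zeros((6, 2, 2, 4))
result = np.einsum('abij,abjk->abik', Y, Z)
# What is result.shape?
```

(6, 2, 3, 4)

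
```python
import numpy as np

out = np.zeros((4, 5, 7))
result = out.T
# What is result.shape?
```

(7, 5, 4)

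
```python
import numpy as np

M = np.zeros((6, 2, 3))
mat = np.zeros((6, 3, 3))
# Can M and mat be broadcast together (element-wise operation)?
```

No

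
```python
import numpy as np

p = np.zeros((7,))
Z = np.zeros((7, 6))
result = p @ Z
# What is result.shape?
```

(6,)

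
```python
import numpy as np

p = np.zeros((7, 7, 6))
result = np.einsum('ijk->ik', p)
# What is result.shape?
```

(7, 6)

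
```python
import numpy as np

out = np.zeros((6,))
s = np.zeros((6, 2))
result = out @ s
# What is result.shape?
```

(2,)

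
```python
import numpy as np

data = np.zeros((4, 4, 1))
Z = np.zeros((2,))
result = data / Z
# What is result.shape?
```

(4, 4, 2)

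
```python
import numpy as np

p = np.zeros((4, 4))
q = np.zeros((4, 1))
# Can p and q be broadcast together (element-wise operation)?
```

Yes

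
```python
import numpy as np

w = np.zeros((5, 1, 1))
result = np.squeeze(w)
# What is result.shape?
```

(5,)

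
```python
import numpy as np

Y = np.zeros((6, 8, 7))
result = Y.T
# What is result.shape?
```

(7, 8, 6)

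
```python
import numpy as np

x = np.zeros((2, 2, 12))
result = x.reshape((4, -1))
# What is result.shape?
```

(4, 12)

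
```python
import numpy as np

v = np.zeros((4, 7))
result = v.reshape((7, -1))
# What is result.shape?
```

(7, 4)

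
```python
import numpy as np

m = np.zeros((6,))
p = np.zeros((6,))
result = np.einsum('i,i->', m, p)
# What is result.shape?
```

()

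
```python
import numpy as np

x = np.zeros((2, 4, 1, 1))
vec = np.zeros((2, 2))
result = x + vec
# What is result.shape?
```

(2, 4, 2, 2)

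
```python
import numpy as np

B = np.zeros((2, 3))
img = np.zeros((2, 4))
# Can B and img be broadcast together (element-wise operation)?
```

No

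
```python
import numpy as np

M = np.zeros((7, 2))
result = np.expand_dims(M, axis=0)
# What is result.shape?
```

(1, 7, 2)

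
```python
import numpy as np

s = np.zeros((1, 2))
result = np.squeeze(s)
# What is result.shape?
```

(2,)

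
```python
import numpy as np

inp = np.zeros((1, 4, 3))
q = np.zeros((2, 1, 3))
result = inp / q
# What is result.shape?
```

(2, 4, 3)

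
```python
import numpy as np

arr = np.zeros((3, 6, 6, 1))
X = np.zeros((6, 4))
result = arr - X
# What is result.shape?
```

(3, 6, 6, 4)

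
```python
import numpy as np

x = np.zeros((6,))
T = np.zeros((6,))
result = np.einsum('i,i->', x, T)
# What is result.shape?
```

()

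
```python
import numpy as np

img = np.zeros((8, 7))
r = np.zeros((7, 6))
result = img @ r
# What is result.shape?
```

(8, 6)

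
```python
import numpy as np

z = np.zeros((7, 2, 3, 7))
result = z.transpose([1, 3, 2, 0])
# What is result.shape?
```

(2, 7, 3, 7)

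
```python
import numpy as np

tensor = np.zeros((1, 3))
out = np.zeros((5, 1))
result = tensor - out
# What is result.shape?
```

(5, 3)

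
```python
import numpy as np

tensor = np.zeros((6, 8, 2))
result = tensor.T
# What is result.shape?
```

(2, 8, 6)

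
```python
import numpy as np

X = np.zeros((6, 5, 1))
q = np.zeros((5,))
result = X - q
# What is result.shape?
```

(6, 5, 5)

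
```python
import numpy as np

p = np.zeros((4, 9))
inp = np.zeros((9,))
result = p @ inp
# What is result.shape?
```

(4,)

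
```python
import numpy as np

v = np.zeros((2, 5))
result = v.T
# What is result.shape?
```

(5, 2)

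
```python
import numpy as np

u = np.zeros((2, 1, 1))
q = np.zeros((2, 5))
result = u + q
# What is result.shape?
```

(2, 2, 5)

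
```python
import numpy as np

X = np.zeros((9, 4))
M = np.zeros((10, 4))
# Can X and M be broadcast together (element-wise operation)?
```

No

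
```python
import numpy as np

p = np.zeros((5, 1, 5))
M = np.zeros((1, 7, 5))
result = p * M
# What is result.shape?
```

(5, 7, 5)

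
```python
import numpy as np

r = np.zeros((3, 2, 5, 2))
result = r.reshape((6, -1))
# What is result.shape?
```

(6, 10)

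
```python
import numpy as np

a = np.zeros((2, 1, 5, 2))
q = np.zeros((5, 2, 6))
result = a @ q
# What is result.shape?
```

(2, 5, 5, 6)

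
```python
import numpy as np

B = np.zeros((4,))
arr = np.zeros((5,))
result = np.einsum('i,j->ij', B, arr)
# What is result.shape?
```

(4, 5)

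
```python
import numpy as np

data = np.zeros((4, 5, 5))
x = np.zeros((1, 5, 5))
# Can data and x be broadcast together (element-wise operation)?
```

Yes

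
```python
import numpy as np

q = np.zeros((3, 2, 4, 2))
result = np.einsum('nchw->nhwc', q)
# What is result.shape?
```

(3, 4, 2, 2)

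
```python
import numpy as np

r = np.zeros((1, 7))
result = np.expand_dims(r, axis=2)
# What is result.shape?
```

(1, 7, 1)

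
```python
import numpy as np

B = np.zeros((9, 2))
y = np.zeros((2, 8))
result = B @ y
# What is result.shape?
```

(9, 8)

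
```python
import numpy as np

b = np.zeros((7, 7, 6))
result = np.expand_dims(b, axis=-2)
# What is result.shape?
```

(7, 7, 1, 6)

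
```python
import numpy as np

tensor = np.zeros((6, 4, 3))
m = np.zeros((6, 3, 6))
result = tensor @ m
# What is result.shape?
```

(6, 4, 6)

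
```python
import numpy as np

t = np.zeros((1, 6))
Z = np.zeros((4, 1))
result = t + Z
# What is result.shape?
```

(4, 6)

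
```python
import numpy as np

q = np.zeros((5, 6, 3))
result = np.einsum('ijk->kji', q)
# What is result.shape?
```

(3, 6, 5)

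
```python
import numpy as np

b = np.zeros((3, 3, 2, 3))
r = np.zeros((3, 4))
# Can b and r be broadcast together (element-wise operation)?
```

No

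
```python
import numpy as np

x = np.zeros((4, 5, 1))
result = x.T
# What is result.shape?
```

(1, 5, 4)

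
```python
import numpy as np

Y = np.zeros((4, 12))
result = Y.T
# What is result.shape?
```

(12, 4)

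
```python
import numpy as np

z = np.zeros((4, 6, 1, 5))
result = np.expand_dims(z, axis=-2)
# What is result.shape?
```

(4, 6, 1, 1, 5)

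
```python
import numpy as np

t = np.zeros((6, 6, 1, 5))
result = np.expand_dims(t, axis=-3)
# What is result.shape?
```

(6, 6, 1, 1, 5)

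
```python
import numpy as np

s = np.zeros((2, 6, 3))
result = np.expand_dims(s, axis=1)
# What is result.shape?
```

(2, 1, 6, 3)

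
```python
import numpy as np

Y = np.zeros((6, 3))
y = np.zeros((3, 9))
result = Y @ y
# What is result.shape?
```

(6, 9)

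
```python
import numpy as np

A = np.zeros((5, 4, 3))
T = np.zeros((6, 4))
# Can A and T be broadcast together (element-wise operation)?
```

No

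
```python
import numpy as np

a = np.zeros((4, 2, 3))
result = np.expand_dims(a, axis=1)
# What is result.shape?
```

(4, 1, 2, 3)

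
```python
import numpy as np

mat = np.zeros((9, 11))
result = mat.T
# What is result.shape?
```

(11, 9)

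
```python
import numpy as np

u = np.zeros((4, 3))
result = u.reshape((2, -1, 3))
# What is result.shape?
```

(2, 2, 3)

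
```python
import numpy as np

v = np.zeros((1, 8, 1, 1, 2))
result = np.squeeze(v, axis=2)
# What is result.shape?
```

(1, 8, 1, 2)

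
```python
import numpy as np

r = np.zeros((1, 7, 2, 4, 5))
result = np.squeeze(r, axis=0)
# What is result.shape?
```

(7, 2, 4, 5)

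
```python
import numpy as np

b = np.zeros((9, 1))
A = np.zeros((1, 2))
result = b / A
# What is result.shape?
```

(9, 2)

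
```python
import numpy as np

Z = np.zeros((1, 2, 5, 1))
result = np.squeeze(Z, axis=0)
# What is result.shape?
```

(2, 5, 1)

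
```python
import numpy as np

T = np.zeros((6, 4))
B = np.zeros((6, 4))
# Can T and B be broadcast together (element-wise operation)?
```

Yes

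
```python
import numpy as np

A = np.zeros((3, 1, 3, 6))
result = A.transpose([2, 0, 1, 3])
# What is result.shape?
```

(3, 3, 1, 6)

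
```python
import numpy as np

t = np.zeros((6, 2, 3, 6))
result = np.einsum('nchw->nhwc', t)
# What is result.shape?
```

(6, 3, 6, 2)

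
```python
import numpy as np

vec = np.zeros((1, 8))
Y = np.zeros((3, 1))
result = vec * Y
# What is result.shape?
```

(3, 8)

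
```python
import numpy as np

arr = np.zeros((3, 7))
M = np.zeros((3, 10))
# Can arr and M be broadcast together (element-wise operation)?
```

No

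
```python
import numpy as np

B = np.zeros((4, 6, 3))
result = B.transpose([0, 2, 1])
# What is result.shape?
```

(4, 3, 6)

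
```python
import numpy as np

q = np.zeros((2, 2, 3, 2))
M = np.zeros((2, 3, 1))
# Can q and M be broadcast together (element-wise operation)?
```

Yes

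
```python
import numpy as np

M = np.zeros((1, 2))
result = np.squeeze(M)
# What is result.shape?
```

(2,)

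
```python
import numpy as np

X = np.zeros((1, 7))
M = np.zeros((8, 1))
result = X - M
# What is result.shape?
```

(8, 7)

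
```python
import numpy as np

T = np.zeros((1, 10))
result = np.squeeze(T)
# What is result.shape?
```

(10,)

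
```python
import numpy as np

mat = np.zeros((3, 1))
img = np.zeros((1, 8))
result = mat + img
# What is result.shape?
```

(3, 8)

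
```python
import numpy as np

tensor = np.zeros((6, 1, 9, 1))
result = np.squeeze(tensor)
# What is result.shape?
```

(6, 9)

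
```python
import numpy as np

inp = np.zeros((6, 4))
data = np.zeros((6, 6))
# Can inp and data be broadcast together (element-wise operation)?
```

No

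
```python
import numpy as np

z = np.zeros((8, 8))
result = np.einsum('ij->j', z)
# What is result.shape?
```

(8,)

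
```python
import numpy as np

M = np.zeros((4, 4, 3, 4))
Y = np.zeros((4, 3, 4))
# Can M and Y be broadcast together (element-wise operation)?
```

Yes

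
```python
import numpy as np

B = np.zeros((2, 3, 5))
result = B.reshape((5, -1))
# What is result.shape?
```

(5, 6)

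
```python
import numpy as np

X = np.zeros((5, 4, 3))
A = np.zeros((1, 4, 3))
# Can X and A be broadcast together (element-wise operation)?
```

Yes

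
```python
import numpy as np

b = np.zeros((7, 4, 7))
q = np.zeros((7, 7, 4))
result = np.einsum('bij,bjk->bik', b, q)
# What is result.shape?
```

(7, 4, 4)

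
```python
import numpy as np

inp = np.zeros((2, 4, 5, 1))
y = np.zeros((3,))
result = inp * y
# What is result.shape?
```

(2, 4, 5, 3)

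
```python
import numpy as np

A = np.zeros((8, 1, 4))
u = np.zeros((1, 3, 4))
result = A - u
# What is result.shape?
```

(8, 3, 4)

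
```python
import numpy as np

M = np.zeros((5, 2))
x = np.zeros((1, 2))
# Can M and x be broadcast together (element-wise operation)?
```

Yes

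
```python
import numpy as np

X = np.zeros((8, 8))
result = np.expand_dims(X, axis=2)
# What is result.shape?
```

(8, 8, 1)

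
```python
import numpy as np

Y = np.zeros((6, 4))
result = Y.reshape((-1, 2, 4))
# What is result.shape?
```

(3, 2, 4)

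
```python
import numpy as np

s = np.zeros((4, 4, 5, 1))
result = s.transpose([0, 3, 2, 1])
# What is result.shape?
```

(4, 1, 5, 4)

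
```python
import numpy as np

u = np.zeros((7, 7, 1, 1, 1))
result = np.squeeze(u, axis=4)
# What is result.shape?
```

(7, 7, 1, 1)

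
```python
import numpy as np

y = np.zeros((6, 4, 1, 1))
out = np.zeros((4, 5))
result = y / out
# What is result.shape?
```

(6, 4, 4, 5)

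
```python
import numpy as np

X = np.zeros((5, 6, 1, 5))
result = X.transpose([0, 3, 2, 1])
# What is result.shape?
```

(5, 5, 1, 6)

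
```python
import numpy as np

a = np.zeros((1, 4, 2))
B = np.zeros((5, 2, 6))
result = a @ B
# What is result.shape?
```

(5, 4, 6)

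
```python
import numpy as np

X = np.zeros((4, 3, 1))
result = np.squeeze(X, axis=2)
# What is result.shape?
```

(4, 3)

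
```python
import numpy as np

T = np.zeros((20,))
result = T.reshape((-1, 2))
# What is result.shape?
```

(10, 2)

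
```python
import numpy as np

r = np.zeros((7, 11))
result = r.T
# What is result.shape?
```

(11, 7)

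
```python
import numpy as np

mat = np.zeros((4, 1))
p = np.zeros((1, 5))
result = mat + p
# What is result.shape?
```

(4, 5)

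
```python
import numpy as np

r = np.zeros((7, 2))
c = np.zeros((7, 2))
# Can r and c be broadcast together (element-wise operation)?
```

Yes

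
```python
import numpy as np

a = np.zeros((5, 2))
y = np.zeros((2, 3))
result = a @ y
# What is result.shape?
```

(5, 3)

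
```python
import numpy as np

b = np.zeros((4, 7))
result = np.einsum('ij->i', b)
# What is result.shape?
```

(4,)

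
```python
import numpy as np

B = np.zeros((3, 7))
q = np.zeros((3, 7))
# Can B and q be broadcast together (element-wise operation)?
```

Yes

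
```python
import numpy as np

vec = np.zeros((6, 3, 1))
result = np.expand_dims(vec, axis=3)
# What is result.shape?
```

(6, 3, 1, 1)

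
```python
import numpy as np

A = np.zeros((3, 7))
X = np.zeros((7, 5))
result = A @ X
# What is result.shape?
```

(3, 5)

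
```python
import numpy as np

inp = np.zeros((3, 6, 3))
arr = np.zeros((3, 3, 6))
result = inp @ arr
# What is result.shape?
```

(3, 6, 6)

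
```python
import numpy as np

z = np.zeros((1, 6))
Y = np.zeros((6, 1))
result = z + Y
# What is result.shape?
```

(6, 6)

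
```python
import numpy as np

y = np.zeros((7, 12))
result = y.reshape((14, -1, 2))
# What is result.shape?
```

(14, 3, 2)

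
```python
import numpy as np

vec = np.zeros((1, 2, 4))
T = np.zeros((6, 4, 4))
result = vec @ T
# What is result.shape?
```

(6, 2, 4)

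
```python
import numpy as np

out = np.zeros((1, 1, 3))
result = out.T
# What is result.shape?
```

(3, 1, 1)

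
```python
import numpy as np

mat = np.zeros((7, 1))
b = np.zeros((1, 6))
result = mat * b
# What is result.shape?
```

(7, 6)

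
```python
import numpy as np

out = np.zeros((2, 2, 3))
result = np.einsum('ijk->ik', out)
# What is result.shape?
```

(2, 3)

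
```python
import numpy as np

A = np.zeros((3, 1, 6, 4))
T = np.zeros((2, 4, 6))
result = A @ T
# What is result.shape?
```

(3, 2, 6, 6)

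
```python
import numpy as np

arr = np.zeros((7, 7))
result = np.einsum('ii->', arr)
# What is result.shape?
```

()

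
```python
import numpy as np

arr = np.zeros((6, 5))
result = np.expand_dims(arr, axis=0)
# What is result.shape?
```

(1, 6, 5)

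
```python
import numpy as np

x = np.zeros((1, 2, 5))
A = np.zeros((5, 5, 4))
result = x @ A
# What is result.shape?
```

(5, 2, 4)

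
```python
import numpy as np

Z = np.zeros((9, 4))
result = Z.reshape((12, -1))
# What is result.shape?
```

(12, 3)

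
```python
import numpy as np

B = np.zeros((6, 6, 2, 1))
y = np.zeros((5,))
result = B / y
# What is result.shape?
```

(6, 6, 2, 5)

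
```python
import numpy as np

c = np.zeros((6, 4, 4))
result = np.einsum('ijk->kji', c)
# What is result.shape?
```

(4, 4, 6)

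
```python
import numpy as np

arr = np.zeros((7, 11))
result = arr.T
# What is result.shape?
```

(11, 7)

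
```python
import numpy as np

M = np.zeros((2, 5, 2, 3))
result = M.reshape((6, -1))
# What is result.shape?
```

(6, 10)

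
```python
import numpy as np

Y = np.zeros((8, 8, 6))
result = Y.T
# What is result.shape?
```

(6, 8, 8)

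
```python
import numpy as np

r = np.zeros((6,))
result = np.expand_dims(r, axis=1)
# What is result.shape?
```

(6, 1)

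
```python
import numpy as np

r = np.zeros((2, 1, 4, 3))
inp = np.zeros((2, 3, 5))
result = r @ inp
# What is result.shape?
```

(2, 2, 4, 5)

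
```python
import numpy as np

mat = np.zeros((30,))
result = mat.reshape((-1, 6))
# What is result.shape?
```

(5, 6)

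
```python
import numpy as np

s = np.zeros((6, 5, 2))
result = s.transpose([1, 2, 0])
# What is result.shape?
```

(5, 2, 6)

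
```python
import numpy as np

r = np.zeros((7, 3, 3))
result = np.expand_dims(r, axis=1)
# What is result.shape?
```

(7, 1, 3, 3)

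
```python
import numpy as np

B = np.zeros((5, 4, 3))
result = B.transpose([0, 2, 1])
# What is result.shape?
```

(5, 3, 4)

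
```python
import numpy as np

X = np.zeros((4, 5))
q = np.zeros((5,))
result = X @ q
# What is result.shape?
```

(4,)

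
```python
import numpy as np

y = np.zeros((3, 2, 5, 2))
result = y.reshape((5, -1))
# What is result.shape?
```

(5, 12)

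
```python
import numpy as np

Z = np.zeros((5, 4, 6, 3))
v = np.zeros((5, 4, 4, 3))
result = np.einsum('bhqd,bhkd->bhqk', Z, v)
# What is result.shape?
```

(5, 4, 6, 4)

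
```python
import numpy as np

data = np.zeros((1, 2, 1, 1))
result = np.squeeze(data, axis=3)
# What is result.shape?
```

(1, 2, 1)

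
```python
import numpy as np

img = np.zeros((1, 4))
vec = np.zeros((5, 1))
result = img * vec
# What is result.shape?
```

(5, 4)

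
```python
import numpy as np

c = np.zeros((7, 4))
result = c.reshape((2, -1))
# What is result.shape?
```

(2, 14)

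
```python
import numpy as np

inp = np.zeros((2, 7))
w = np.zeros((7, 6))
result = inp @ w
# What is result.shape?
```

(2, 6)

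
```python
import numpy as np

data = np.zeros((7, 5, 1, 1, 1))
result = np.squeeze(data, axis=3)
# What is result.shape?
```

(7, 5, 1, 1)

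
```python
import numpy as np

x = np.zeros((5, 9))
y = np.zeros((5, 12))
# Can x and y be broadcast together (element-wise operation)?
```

No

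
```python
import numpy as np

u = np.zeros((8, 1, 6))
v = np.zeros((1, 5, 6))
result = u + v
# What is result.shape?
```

(8, 5, 6)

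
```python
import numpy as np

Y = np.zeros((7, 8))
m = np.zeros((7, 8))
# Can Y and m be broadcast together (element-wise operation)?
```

Yes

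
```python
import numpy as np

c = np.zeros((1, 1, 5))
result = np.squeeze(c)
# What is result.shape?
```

(5,)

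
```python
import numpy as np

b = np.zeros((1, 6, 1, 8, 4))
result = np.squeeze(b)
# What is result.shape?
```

(6, 8, 4)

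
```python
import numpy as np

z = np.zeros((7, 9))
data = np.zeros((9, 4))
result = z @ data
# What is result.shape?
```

(7, 4)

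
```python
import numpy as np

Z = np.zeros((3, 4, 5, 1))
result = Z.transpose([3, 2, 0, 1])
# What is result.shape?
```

(1, 5, 3, 4)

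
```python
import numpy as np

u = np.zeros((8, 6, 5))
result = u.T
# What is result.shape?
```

(5, 6, 8)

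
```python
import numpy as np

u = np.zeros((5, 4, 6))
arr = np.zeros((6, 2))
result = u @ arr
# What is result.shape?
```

(5, 4, 2)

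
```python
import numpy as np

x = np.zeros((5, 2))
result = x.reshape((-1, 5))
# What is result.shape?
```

(2, 5)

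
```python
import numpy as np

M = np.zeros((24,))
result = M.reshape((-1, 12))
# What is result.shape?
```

(2, 12)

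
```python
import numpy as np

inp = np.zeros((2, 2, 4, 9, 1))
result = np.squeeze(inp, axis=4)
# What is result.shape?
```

(2, 2, 4, 9)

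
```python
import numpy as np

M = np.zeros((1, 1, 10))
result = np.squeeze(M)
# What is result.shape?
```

(10,)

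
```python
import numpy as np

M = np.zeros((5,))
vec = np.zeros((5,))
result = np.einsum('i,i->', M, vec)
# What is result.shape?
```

()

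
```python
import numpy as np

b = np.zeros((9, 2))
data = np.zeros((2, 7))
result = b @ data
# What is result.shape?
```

(9, 7)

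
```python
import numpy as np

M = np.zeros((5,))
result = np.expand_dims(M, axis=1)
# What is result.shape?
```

(5, 1)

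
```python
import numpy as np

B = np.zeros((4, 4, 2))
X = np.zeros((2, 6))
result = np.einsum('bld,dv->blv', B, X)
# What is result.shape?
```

(4, 4, 6)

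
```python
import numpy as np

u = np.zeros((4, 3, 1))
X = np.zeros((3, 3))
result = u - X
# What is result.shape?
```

(4, 3, 3)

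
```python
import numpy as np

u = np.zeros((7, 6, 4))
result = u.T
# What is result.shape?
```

(4, 6, 7)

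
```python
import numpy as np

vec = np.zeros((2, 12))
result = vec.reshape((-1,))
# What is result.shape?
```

(24,)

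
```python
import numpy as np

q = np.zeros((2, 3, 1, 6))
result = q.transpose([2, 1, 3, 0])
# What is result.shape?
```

(1, 3, 6, 2)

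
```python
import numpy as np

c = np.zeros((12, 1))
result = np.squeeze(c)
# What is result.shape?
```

(12,)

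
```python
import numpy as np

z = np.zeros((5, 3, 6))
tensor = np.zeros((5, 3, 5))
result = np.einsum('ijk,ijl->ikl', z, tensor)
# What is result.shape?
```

(5, 6, 5)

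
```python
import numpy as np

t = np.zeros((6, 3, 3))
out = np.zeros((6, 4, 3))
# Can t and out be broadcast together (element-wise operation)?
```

No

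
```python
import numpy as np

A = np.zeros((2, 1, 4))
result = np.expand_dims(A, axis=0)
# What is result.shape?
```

(1, 2, 1, 4)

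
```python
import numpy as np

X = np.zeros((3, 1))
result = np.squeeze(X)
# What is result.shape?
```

(3,)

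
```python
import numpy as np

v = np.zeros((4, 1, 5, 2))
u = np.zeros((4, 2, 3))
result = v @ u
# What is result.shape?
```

(4, 4, 5, 3)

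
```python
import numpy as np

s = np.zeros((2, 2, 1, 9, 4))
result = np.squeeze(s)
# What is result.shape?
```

(2, 2, 9, 4)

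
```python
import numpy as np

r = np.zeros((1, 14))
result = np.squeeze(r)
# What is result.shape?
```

(14,)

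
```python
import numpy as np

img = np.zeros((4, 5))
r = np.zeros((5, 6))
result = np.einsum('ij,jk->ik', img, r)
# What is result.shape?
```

(4, 6)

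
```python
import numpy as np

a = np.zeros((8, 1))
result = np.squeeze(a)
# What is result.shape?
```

(8,)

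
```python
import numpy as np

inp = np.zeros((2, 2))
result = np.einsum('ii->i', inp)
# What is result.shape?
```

(2,)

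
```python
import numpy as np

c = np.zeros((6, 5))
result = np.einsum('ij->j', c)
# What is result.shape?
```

(5,)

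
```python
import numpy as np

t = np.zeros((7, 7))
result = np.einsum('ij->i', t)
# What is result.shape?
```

(7,)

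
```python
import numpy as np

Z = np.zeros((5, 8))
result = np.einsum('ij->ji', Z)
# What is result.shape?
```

(8, 5)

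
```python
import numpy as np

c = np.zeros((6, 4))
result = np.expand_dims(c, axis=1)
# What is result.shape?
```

(6, 1, 4)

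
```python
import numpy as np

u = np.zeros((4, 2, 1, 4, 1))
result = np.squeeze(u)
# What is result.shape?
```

(4, 2, 4)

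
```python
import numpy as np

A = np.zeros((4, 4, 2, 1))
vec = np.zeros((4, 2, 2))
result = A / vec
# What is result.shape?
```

(4, 4, 2, 2)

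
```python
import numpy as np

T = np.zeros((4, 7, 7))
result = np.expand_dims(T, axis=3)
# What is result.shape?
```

(4, 7, 7, 1)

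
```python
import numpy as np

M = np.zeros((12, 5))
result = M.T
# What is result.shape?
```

(5, 12)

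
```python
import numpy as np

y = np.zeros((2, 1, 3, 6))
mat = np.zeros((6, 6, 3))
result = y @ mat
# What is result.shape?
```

(2, 6, 3, 3)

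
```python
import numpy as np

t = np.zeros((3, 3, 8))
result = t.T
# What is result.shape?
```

(8, 3, 3)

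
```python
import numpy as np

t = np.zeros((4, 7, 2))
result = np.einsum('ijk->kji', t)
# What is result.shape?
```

(2, 7, 4)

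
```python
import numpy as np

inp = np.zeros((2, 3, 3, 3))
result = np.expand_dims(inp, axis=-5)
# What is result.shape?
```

(1, 2, 3, 3, 3)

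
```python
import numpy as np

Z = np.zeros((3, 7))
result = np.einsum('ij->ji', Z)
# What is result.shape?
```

(7, 3)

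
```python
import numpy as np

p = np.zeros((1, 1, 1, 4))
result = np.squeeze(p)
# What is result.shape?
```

(4,)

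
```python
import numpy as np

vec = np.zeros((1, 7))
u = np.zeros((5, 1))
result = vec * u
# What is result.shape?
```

(5, 7)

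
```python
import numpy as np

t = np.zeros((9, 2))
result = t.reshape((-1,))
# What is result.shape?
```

(18,)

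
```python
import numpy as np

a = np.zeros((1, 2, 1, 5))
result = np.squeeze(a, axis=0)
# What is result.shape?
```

(2, 1, 5)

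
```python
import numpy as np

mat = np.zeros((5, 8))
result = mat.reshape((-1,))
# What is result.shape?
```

(40,)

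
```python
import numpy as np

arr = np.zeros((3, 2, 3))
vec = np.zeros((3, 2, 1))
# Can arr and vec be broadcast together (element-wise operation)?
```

Yes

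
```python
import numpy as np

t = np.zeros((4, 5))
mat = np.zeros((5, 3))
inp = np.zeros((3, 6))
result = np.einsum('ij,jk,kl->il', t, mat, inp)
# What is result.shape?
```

(4, 6)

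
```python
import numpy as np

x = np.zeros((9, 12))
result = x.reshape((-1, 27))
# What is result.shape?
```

(4, 27)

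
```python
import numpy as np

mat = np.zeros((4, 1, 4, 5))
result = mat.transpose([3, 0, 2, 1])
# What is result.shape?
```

(5, 4, 4, 1)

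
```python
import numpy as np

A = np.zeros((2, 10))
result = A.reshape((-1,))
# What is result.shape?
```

(20,)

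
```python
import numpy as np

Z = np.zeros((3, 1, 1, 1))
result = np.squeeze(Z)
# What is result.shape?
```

(3,)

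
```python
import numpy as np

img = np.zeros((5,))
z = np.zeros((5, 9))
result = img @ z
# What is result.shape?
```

(9,)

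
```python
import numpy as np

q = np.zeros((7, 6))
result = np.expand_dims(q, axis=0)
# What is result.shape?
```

(1, 7, 6)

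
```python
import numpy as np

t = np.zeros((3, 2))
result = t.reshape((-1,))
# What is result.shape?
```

(6,)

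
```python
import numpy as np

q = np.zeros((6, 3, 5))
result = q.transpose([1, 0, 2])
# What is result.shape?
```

(3, 6, 5)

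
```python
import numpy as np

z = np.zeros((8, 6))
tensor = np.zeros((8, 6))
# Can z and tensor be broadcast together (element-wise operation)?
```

Yes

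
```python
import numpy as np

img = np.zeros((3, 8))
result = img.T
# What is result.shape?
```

(8, 3)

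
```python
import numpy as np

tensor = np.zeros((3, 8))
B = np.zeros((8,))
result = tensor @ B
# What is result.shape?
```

(3,)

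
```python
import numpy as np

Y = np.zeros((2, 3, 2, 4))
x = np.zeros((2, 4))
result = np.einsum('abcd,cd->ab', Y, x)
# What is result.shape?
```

(2, 3)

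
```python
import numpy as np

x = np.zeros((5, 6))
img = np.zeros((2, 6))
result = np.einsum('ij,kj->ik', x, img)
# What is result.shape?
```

(5, 2)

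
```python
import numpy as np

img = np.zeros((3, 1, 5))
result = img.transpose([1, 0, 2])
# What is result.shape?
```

(1, 3, 5)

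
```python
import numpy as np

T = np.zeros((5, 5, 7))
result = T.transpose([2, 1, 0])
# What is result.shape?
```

(7, 5, 5)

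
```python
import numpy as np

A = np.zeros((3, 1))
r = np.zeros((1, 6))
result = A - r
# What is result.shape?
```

(3, 6)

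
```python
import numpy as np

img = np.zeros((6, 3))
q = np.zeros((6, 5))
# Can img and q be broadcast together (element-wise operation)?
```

No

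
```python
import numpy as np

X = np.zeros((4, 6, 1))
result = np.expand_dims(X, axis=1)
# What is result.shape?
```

(4, 1, 6, 1)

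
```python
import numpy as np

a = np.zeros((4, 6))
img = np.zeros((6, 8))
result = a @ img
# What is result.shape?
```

(4, 8)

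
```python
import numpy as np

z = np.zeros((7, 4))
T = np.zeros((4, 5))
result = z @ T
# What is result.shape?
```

(7, 5)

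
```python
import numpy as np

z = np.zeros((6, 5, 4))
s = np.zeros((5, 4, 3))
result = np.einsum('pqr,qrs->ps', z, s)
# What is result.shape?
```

(6, 3)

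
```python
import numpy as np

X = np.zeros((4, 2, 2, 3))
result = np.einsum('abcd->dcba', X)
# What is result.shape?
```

(3, 2, 2, 4)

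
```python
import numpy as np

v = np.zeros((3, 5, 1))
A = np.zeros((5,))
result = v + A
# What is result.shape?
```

(3, 5, 5)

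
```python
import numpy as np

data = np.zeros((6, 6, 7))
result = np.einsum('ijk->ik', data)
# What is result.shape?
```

(6, 7)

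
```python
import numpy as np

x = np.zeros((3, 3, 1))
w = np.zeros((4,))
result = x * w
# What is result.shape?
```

(3, 3, 4)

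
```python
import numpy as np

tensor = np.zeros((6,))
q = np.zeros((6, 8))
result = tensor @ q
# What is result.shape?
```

(8,)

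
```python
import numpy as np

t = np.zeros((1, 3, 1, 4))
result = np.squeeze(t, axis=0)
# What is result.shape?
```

(3, 1, 4)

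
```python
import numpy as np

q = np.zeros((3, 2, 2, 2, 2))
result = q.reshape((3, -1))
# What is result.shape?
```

(3, 16)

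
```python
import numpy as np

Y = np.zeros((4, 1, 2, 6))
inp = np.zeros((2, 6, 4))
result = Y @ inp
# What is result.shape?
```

(4, 2, 2, 4)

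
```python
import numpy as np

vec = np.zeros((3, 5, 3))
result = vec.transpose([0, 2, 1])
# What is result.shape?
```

(3, 3, 5)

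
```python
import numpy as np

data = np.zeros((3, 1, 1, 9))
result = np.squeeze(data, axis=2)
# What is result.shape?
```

(3, 1, 9)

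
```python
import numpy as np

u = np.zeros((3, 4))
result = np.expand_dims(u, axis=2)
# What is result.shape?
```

(3, 4, 1)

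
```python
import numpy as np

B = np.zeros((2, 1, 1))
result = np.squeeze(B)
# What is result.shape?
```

(2,)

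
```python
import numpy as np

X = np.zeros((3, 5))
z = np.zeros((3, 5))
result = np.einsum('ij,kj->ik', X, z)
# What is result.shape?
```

(3, 3)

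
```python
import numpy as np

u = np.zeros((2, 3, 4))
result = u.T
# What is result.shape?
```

(4, 3, 2)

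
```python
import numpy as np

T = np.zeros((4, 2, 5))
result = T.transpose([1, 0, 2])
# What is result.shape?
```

(2, 4, 5)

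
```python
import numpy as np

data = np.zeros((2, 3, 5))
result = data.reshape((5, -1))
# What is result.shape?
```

(5, 6)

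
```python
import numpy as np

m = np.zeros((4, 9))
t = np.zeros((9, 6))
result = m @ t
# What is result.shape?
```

(4, 6)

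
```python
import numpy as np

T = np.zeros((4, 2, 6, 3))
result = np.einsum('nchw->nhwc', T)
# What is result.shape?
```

(4, 6, 3, 2)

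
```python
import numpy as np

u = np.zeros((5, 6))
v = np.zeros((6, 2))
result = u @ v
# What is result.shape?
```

(5, 2)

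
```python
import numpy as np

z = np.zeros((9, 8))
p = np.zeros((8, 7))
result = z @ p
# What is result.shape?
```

(9, 7)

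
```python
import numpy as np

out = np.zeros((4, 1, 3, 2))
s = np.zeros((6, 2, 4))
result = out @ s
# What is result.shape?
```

(4, 6, 3, 4)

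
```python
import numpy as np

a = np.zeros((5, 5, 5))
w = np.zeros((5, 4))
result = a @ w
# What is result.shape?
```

(5, 5, 4)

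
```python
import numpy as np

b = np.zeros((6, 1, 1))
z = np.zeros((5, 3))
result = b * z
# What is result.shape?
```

(6, 5, 3)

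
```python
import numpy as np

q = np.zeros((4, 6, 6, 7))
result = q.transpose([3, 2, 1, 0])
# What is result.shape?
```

(7, 6, 6, 4)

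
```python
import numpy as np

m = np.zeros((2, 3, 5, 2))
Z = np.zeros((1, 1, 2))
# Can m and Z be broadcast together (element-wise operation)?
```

Yes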